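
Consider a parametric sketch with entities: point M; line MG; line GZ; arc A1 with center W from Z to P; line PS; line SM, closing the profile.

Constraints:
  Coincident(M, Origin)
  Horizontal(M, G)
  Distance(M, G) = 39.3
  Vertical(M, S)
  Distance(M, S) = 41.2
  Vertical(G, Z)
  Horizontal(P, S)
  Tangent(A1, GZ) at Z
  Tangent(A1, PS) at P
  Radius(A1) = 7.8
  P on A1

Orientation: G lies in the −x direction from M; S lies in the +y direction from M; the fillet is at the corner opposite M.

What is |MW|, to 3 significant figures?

45.9

M is at the origin; M and G share the same y with |MG| = 39.3 and G on the −x side, so G = (-39.3, 0.00). MS is vertical with |MS| = 41.2 and S on the +y side, so S = (0.00, 41.2). The virtual corner opposite M is at (-39.3, 41.2). A1 meets GZ tangentially, so WZ is at right angles to GZ and A1 meets PS tangentially, so WP is at right angles to PS, with radius 7.8, so the center W sits 7.8 in from both sides at W = (-31.5, 33.4). Then |MW| = |W − M| = 45.9.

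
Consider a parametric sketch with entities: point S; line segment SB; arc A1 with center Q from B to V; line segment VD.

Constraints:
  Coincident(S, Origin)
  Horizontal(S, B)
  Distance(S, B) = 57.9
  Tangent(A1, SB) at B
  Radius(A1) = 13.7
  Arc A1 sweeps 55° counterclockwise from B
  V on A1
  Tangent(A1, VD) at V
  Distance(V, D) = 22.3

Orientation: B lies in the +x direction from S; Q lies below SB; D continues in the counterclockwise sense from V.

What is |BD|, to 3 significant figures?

34.0

S is at the origin; SB is horizontal with |SB| = 57.9 and B on the +x side, so B = (57.9, 0.00). The tangent condition forces QB to be normal to SB, so Q = B + (0, -13.7) = (57.9, -13.7). On A1, B sits at bearing 90° from Q; a 55° counterclockwise sweep puts V at bearing 145°, so V = Q + 13.7·(cos 145°, sin 145°) = (46.7, -5.84). The tangent condition forces QV to be normal to VD, so VD runs along (−sin 145°, cos 145°); with |VD| = 22.3, D = (33.9, -24.1). Then |BD| = |D − B| = 34.0.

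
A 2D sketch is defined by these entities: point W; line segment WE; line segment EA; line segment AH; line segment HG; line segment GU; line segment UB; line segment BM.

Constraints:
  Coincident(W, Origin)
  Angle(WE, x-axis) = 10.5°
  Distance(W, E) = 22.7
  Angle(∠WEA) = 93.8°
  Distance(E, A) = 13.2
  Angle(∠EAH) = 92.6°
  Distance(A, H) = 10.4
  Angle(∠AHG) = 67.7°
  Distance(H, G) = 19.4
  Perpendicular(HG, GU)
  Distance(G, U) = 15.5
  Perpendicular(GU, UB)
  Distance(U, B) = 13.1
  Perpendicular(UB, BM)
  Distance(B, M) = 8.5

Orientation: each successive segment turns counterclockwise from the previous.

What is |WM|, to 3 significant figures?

24.0

GU is perpendicular to UB, so UB runs at 116°; with |UB| = 13.1, B = (27.1, 17.8). UB is perpendicular to BM, so BM runs at -154°; with |BM| = 8.5, M = (19.5, 14.0). Then |WM| = |M − W| = 24.0.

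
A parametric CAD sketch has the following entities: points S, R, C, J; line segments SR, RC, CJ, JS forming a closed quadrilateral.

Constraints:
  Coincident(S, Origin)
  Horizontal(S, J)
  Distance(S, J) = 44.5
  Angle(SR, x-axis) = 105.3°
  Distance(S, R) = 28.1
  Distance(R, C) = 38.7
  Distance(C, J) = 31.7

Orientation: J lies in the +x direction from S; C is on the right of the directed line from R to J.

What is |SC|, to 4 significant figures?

14.42

S is at the origin; SJ is horizontal with |SJ| = 44.5 and J in +x, so J = (44.5, 0). SR runs at 105.3° with |SR| = 28.1, so R = (-7.415, 27.10). C is determined by |RC| = 38.7 and |CJ| = 31.7 together: it lies at the intersection of circle(R, 38.7) and circle(J, 31.7). With |RJ| = 58.56, the foot of the radical line on RJ is 33.49 from R and the perpendicular offset is √(38.7² − 33.49²) = 19.39. Taking the right-of-RJ solution: C = (13.30, -5.587).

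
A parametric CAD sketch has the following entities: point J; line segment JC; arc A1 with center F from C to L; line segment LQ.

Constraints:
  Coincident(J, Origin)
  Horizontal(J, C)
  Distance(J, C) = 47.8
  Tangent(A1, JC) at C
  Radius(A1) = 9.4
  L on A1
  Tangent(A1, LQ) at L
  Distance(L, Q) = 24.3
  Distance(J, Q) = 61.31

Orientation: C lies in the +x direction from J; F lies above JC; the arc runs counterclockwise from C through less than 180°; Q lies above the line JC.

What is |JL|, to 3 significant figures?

58.1

Checks: |FL| = 9.400 ✓; ∠(FL, LQ) = 90.00° ✓; |LQ| = 24.30 ✓; |JQ| = 61.31 ✓.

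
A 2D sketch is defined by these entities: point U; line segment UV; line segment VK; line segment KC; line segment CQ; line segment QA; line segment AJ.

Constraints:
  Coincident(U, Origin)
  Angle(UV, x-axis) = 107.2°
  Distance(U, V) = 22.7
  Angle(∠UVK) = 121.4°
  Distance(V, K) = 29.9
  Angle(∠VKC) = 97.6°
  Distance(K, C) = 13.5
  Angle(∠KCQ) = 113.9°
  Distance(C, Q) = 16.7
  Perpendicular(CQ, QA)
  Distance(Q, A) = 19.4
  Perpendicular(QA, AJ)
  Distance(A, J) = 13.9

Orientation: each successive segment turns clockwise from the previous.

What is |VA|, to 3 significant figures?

9.19

U is at the origin; UV runs at 107.2° with length 22.7, so V = (-6.71, 21.7). ∠UVK = 121.4° gives VK at 48.6° from the x-axis; with |VK| = 29.9, K = (13.1, 44.1). ∠VKC = 97.6° gives KC at -33.8° from the x-axis; with |KC| = 13.5, C = (24.3, 36.6). ∠KCQ = 113.9° gives CQ at -99.9° from the x-axis; with |CQ| = 16.7, Q = (21.4, 20.2). CQ is perpendicular to QA, so QA runs at 170°; with |QA| = 19.4, A = (2.30, 23.5). Then |VA| = |A − V| = 9.19.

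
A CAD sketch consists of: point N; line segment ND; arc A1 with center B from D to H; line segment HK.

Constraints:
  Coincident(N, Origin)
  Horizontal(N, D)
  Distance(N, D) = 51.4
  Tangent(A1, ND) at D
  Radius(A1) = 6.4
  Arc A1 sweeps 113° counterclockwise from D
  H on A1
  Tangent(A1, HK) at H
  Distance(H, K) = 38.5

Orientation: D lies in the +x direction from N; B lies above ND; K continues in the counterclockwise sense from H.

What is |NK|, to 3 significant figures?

61.2

N is at the origin; N and D share the same y with |ND| = 51.4 and D on the +x side, so D = (51.4, 0.00). Since A1 is tangent to ND there, BD ⟂ ND, so B = D + (0, 6.4) = (51.4, 6.40). On A1, D sits at bearing -90° from B; a 113° counterclockwise sweep puts H at bearing 23°, so H = B + 6.4·(cos 23°, sin 23°) = (57.3, 8.90). The tangent condition forces BH to be normal to HK, so HK runs along (−sin 23°, cos 23°); with |HK| = 38.5, K = (42.2, 44.3). Then |NK| = |K − N| = 61.2.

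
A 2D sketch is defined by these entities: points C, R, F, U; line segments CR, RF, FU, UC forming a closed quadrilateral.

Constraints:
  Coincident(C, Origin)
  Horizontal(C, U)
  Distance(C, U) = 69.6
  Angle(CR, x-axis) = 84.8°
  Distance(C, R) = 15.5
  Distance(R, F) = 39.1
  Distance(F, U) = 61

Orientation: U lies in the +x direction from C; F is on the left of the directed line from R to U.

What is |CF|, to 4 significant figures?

52.30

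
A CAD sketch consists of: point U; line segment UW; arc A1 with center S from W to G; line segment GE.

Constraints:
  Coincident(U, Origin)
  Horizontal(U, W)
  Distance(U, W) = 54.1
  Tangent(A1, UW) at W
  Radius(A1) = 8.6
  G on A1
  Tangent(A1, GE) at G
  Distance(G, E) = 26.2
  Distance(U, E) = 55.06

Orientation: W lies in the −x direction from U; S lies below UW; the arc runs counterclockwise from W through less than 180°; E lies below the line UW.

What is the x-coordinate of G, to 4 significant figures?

-60.57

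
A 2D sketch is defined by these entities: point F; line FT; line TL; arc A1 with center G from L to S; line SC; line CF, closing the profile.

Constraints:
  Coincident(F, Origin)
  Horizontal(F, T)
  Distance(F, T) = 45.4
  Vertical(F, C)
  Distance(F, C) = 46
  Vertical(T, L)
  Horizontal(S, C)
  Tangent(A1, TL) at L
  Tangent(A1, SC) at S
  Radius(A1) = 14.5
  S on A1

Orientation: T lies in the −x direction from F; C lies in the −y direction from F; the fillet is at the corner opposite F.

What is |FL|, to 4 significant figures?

55.26

F is at the origin; F and T share the same y with |FT| = 45.4 and T on the −x side, so T = (-45.40, 0.000). FC is vertical with |FC| = 46.0 and C on the −y side, so C = (0.000, -46.00). The virtual corner opposite F is at (-45.40, -46.00). A1 meets TL tangentially, so GL is at right angles to TL and tangency of A1 to SC means the radius GS is perpendicular to SC, with radius 14.5, so the center G sits 14.5 in from both sides at G = (-30.90, -31.50). That places the tangent points at L = (-45.40, -31.50) on TL and S = (-30.90, -46.00) on SC. Then |FL| = |L − F| = 55.26.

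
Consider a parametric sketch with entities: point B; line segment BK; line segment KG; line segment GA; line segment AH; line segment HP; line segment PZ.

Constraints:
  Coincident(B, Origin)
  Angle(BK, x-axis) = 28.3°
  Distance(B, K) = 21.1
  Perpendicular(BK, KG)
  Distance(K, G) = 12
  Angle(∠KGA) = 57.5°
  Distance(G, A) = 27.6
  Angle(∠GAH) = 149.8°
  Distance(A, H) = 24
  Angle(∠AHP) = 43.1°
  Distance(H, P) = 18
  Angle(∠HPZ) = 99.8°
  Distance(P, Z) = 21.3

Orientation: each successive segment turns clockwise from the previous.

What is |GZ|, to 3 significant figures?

22.9

∠AHP = 43.1° gives HP at 8.70° from the x-axis; with |HP| = 18.0, P = (-5.27, 17.7). ∠HPZ = 99.8° gives PZ at -71.5° from the x-axis; with |PZ| = 21.3, Z = (1.49, -2.46). Then |GZ| = |Z − G| = 22.9.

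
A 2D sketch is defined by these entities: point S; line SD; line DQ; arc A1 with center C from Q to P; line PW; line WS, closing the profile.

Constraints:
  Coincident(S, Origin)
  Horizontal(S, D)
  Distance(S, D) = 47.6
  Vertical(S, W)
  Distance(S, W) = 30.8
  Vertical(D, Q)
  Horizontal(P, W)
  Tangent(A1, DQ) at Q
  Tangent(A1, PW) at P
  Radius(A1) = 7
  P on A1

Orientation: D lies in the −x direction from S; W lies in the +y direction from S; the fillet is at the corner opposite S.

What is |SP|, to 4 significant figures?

50.96

S is at the origin; SD is horizontal with |SD| = 47.6 and D on the −x side, so D = (-47.60, 0.000). SW is vertical with |SW| = 30.8 and W on the +y side, so W = (0.000, 30.80). The virtual corner opposite S is at (-47.60, 30.80). Since A1 is tangent to DQ there, CQ ⟂ DQ and the tangent condition forces CP to be normal to PW, with radius 7.0, so the center C sits 7.0 in from both sides at C = (-40.60, 23.80). That places the tangent points at Q = (-47.60, 23.80) on DQ and P = (-40.60, 30.80) on PW. Then |SP| = |P − S| = 50.96.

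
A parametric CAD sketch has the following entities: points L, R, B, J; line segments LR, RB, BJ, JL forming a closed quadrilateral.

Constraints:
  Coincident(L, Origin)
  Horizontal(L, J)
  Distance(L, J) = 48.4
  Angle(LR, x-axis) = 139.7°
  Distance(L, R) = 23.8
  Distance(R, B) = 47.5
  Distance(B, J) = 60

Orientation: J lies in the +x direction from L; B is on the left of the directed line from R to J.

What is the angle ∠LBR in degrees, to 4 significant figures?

27.29°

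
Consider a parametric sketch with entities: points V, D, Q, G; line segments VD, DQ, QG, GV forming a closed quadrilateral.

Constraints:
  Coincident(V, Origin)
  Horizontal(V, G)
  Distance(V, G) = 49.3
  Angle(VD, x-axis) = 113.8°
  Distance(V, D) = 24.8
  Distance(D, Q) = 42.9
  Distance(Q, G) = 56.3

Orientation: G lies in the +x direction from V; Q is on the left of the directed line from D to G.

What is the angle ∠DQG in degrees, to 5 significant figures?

78.322°

V is at the origin; VG is horizontal with |VG| = 49.3 and G in +x, so G = (49.3, 0). VD runs at 113.8° with |VD| = 24.8, so D = (-10.008, 22.691). Q is determined by |DQ| = 42.9 and |QG| = 56.3 together: it lies at the intersection of circle(D, 42.9) and circle(G, 56.3). With |DG| = 63.500, the foot of the radical line on DG is 21.284 from D and the perpendicular offset is √(42.9² − 21.284²) = 37.248. Taking the left-of-DG solution: Q = (23.180, 49.874).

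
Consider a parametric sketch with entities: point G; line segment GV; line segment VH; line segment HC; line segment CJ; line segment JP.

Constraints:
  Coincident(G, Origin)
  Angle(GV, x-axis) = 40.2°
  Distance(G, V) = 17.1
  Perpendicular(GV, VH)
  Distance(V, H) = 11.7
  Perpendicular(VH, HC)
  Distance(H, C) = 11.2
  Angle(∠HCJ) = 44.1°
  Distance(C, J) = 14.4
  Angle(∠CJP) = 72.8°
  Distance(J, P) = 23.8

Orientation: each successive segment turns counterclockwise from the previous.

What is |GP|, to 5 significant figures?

35.413

∠HCJ = 44.1° gives CJ at -3.9000° from the x-axis; with |CJ| = 14.4, J = (11.321, 11.765). ∠CJP = 72.8° gives JP at 103.30° from the x-axis; with |JP| = 23.8, P = (5.8460, 34.927). Then |GP| = |P − G| = 35.413.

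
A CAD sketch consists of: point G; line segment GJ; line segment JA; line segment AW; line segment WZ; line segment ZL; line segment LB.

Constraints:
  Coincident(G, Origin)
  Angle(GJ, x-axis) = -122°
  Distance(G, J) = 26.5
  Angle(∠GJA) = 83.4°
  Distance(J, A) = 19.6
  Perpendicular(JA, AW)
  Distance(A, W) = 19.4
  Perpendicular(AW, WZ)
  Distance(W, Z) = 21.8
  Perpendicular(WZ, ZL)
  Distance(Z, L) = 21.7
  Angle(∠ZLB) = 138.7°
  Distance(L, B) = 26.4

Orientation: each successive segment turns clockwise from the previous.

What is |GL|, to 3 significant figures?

29.1

G is at the origin; GJ runs at -122.0° with length 26.5, so J = (-14.0, -22.5). ∠GJA = 83.4° gives JA at 141° from the x-axis; with |JA| = 19.6, A = (-29.4, -10.2). JA is perpendicular to AW, so AW runs at 51.4°; with |AW| = 19.4, W = (-17.3, 4.92). AW ⟂ WZ, so WZ runs at -38.6°; with |WZ| = 21.8, Z = (-0.220, -8.68). WZ is perpendicular to ZL, so ZL runs at -129°; with |ZL| = 21.7, L = (-13.8, -25.6). Then |GL| = |L − G| = 29.1.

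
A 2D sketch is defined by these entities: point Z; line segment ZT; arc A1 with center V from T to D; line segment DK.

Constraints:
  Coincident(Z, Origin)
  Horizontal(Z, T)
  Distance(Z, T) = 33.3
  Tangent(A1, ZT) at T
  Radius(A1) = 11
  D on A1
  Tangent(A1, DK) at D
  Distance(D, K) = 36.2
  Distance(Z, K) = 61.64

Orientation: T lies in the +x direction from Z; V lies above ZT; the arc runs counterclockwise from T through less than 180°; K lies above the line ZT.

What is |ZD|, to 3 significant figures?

46.0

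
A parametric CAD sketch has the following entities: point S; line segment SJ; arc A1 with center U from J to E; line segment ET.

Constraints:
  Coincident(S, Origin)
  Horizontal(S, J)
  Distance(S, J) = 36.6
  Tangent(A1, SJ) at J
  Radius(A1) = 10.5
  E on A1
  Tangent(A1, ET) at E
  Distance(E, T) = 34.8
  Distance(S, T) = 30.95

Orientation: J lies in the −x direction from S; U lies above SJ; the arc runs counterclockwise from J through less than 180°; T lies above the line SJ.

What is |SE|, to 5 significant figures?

28.816

Checks: ∠(UJ, JS) = 90.00° ✓; |UE| = 10.50 ✓; ∠(UE, ET) = 90.00° ✓; |ET| = 34.80 ✓; |ST| = 30.95 ✓.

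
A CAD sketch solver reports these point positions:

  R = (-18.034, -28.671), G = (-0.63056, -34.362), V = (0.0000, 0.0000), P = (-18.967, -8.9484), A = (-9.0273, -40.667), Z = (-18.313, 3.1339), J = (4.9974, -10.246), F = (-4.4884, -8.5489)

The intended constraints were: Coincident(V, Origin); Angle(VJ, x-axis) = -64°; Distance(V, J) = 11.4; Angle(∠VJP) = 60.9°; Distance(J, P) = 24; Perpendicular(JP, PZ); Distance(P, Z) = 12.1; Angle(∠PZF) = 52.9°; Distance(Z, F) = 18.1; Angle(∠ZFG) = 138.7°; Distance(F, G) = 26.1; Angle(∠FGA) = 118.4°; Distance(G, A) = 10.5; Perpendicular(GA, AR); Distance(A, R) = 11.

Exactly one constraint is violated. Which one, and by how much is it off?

Distance(A, R) = 11 — off by 4.00.

V = (0.00, 0.00) ✓; VJ at -64.00° ✓; |VJ| = 11.40 ✓; ∠VJP = 60.90° ✓; |JP| = 24.00 ✓; ∠(JP, PZ) = 90.00° ✓; |PZ| = 12.10 ✓; ∠PZF = 52.90° ✓; |ZF| = 18.10 ✓; ∠ZFG = 138.7° ✓; |FG| = 26.10 ✓; ∠FGA = 118.4° ✓; |GA| = 10.50 ✓; ∠(GA, AR) = 90.00° ✓; |AR| = 15.00 ✗.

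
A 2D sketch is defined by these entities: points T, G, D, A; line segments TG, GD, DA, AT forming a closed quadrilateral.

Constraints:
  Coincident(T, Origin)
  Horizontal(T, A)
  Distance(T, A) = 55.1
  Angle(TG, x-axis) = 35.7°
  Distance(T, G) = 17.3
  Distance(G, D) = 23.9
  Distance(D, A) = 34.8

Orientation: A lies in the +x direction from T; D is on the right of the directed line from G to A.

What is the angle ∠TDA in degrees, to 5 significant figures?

130.85°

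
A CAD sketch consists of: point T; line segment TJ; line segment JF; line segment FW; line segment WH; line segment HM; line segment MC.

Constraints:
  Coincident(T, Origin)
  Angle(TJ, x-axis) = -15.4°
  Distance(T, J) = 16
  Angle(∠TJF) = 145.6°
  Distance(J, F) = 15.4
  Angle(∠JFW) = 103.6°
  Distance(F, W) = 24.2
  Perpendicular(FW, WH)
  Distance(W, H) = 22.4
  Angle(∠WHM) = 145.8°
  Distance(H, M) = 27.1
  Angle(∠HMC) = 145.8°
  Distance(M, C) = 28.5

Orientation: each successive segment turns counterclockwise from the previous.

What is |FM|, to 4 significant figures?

45.70

T is at the origin; TJ runs at -15.4° with length 16.0, so J = (15.43, -4.249). ∠TJF = 145.6° gives JF at 19.00° from the x-axis; with |JF| = 15.4, F = (29.99, 0.7649). ∠JFW = 103.6° gives FW at 95.40° from the x-axis; with |FW| = 24.2, W = (27.71, 24.86). FW is perpendicular to WH, so WH runs at -174.6°; with |WH| = 22.4, H = (5.409, 22.75). ∠WHM = 145.8° gives HM at -140.4° from the x-axis; with |HM| = 27.1, M = (-15.47, 5.475). Then |FM| = |M − F| = 45.70.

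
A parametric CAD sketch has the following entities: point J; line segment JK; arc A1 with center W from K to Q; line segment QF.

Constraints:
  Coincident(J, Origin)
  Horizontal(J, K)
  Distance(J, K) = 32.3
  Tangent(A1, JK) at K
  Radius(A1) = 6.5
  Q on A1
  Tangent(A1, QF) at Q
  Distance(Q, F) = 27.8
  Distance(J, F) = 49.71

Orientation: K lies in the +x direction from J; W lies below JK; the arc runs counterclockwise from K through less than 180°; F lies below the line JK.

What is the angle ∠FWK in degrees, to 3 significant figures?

174°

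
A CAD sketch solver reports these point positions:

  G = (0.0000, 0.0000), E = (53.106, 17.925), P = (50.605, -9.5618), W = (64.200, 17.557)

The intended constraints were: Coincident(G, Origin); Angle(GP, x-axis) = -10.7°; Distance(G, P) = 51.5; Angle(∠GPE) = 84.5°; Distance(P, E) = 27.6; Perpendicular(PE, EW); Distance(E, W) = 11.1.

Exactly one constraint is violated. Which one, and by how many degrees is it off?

Perpendicular(PE, EW) — off by 3.30°.

G = (0.00, 0.00) ✓; GP at -10.70° ✓; |GP| = 51.50 ✓; ∠GPE = 84.50° ✓; |PE| = 27.60 ✓; ∠(PE, EW) = 86.70° ✗; |EW| = 11.10 ✓.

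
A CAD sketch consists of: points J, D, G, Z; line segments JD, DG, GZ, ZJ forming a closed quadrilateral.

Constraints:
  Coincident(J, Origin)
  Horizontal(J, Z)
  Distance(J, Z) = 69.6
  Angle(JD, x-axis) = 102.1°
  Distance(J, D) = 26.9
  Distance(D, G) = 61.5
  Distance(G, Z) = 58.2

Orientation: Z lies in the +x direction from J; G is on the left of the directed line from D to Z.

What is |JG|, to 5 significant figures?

73.279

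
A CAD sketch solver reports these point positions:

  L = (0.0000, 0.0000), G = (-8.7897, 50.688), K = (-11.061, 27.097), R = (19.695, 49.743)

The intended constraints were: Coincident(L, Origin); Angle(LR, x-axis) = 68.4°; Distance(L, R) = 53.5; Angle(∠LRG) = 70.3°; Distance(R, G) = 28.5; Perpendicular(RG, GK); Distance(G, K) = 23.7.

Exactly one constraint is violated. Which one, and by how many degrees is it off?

Perpendicular(RG, GK) — off by 3.60°.

L = (0.00, 0.00) ✓; LR at 68.40° ✓; |LR| = 53.50 ✓; ∠LRG = 70.30° ✓; |RG| = 28.50 ✓; ∠(RG, GK) = 86.40° ✗; |GK| = 23.70 ✓.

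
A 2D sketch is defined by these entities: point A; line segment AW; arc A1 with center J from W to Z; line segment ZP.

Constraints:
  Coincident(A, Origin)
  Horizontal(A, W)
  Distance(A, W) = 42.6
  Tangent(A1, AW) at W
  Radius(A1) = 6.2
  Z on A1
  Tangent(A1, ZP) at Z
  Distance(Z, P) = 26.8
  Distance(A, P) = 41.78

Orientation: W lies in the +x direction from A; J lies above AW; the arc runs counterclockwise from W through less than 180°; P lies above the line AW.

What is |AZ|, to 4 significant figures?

48.29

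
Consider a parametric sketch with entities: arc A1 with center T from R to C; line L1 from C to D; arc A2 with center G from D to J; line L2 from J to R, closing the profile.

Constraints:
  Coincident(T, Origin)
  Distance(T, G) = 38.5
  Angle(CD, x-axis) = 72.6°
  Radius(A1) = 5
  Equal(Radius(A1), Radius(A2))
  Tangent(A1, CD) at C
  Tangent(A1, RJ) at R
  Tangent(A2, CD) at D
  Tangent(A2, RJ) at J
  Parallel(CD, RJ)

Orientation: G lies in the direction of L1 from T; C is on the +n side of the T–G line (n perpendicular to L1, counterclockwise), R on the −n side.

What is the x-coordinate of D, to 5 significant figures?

6.7419

The slot axis is L1's direction at 72.6°, so u = (cos 72.6°, sin 72.6°) = (0.29904, 0.95424) and n = (−sin 72.6°, cos 72.6°) = (-0.95424, 0.29904). T is at the origin and G lies 38.5 along u from T, so G = 38.5·u = (11.513, 36.738). Tangency of A1 to both parallel lines with radius 5.0 puts C and R at T ± 5.0·n: C = (-4.7712, 1.4952), R = (4.7712, -1.4952). Equal radii place D and J the same way about G: D = G + 5.0·n = (6.7419, 38.233), J = G − 5.0·n = (16.284, 35.243). So D.x = 6.7419.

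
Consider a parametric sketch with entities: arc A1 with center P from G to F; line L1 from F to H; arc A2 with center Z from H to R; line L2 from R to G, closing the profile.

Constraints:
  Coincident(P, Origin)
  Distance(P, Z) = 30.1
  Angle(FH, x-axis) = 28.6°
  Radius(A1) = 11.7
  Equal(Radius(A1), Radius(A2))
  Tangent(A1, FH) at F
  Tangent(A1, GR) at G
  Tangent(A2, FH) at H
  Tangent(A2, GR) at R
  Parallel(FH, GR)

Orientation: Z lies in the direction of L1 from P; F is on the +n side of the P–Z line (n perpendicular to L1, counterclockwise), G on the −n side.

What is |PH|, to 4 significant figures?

32.29

The slot axis is L1's direction at 28.6°, so u = (cos 28.6°, sin 28.6°) = (0.8780, 0.4787) and n = (−sin 28.6°, cos 28.6°) = (-0.4787, 0.8780). P is at the origin and Z lies 30.1 along u from P, so Z = 30.1·u = (26.43, 14.41). Tangency of A1 to both parallel lines with radius 11.7 puts F and G at P ± 11.7·n: F = (-5.601, 10.27), G = (5.601, -10.27). Equal radii place H and R the same way about Z: H = Z + 11.7·n = (20.83, 24.68), R = Z − 11.7·n = (32.03, 4.136). Then |PH| = |H − P| = 32.29.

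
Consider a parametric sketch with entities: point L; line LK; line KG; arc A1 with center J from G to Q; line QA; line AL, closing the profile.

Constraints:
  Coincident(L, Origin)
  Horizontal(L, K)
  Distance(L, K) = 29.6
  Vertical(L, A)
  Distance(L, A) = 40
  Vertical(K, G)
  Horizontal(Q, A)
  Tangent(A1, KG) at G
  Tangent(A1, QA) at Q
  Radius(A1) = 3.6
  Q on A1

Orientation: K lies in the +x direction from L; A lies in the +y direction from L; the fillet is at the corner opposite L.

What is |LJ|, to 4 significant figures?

44.73

LA is vertical with |LA| = 40.0 and A on the +y side, so A = (0.000, 40.00). The virtual corner opposite L is at (29.60, 40.00). Since A1 is tangent to KG there, JG ⟂ KG and A1 meets QA tangentially, so JQ is at right angles to QA, with radius 3.6, so the center J sits 3.6 in from both sides at J = (26.00, 36.40). Then |LJ| = |J − L| = 44.73.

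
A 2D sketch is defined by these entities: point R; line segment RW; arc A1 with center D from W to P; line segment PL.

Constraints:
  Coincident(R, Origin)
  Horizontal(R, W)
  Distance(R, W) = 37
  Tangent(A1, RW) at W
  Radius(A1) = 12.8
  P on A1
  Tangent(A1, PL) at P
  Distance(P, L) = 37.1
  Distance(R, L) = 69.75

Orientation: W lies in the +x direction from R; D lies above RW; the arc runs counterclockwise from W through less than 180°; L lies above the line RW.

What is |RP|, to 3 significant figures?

51.5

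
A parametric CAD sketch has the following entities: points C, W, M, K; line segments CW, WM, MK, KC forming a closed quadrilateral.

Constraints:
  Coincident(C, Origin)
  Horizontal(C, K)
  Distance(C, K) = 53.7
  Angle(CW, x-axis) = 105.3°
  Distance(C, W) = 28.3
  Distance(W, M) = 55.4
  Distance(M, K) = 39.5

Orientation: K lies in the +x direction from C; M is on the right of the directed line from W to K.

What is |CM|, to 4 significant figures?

28.89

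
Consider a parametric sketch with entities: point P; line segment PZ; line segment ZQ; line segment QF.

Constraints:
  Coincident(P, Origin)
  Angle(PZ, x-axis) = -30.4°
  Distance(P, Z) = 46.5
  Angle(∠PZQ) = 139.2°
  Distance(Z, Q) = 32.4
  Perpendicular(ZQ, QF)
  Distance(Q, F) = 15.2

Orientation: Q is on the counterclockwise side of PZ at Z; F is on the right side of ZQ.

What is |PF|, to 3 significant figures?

81.5

∠PZQ = 139.2°, so ZQ runs at -30.4° + (180° − 139.2°) = 10.4° from the x-axis; with |ZQ| = 32.4, Q = Z + 32.4·(cos 10.4°, sin 10.4°) = (72.0, -17.7). The perpendicularity gives QF at right angles to ZQ; with |QF| = 15.2 on the right of ZQ, F = Q + 15.2·(0.181, -0.984) = (74.7, -32.6). Then |PF| = |F − P| = 81.5.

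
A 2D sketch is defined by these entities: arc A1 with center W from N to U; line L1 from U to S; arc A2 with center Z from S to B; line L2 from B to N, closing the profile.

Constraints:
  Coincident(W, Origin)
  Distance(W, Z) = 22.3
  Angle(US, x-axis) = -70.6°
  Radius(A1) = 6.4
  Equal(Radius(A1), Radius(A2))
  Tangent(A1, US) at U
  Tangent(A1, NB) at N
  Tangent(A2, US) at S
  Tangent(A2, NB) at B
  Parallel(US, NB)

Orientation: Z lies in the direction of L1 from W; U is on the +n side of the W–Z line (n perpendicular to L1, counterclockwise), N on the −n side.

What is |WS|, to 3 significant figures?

23.2

Tangency of A1 to both parallel lines with radius 6.4 puts U and N at W ± 6.4·n: U = (6.04, 2.13), N = (-6.04, -2.13). Equal radii place S and B the same way about Z: S = Z + 6.4·n = (13.4, -18.9), B = Z − 6.4·n = (1.37, -23.2). Then |WS| = |S − W| = 23.2.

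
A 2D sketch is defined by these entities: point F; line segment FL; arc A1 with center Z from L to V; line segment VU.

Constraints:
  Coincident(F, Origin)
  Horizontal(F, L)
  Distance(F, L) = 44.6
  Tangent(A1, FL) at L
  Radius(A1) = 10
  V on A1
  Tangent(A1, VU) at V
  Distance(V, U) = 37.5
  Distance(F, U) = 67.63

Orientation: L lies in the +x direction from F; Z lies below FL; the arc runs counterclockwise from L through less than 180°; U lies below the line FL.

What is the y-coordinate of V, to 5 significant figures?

-13.140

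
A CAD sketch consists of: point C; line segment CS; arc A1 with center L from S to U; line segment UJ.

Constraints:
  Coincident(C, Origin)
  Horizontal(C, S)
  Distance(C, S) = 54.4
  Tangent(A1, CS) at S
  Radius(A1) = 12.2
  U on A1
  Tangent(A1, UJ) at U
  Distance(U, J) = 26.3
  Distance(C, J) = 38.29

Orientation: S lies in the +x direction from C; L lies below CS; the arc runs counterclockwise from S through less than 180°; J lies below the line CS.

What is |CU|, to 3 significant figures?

45.0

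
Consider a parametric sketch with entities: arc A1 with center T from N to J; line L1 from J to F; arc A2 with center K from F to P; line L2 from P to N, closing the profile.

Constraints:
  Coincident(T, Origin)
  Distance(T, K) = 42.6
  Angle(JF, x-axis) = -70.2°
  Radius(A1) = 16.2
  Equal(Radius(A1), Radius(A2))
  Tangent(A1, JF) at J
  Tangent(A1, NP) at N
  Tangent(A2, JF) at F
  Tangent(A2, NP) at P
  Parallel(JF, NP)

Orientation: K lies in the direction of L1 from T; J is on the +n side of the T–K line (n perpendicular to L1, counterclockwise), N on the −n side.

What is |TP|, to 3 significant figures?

45.6

Tangency of A1 to both parallel lines with radius 16.2 puts J and N at T ± 16.2·n: J = (15.2, 5.49), N = (-15.2, -5.49). Equal radii place F and P the same way about K: F = K + 16.2·n = (29.7, -34.6), P = K − 16.2·n = (-0.812, -45.6). Then |TP| = |P − T| = 45.6.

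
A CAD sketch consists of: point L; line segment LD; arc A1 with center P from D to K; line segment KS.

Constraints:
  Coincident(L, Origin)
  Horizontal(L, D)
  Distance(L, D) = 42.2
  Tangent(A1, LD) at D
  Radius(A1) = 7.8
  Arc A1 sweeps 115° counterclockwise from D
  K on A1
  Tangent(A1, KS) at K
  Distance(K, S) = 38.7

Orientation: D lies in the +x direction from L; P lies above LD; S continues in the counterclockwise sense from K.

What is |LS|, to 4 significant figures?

56.70

L is at the origin; LD is horizontal with |LD| = 42.2 and D on the +x side, so D = (42.20, 0.000). Tangency of A1 to LD means the radius PD is perpendicular to LD, so P = D + (0, 7.8) = (42.20, 7.800). On A1, D sits at bearing -90° from P; a 115° counterclockwise sweep puts K at bearing 25°, so K = P + 7.8·(cos 25°, sin 25°) = (49.27, 11.10). A1 meets KS tangentially, so PK is at right angles to KS, so KS runs along (−sin 25°, cos 25°); with |KS| = 38.7, S = (32.91, 46.17). Then |LS| = |S − L| = 56.70.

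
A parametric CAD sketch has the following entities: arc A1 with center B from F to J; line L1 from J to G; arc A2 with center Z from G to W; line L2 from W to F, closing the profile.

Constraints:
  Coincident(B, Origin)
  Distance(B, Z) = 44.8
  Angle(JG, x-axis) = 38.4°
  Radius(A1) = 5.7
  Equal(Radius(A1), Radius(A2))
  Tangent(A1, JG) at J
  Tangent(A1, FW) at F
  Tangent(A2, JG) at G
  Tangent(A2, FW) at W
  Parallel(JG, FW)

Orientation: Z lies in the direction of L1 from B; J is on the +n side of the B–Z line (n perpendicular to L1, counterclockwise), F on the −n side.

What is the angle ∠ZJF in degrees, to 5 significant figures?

82.749°

The slot axis is L1's direction at 38.4°, so u = (cos 38.4°, sin 38.4°) = (0.78369, 0.62115) and n = (−sin 38.4°, cos 38.4°) = (-0.62115, 0.78369). B is at the origin and Z lies 44.8 along u from B, so Z = 44.8·u = (35.109, 27.827). Tangency of A1 to both parallel lines with radius 5.7 puts J and F at B ± 5.7·n: J = (-3.5405, 4.4671), F = (3.5405, -4.4671). Then cos ∠ZJF = JZ·JF / (|JZ||JF|), giving 82.749°.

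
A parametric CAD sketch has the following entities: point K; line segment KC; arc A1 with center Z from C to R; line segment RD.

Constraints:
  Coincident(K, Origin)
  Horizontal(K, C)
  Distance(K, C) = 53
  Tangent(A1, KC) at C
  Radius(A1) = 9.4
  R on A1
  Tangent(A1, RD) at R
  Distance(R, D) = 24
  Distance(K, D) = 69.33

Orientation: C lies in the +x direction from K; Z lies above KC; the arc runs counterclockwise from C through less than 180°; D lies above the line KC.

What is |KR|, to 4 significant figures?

63.19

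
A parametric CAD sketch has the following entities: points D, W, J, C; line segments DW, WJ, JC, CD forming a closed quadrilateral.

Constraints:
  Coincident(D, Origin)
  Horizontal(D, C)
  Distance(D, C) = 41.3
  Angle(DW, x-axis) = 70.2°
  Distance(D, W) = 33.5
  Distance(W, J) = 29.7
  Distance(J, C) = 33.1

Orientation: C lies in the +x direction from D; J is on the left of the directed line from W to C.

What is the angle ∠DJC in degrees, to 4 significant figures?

51.60°

Checks: |WJ| = 29.70 ✓; |JC| = 33.10 ✓.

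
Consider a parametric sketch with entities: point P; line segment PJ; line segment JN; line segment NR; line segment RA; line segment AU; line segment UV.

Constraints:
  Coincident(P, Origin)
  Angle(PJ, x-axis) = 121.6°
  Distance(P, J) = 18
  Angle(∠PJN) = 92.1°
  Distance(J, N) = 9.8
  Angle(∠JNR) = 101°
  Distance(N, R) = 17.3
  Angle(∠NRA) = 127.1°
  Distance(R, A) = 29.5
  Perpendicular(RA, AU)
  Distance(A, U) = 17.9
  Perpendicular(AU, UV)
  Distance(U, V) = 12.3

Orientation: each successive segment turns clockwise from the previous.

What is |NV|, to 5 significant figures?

27.938

P is at the origin; PJ runs at 121.6° with length 18.0, so J = (-9.4317, 15.331). ∠PJN = 92.1° gives JN at 33.700° from the x-axis; with |JN| = 9.8, N = (-1.2786, 20.769). ∠JNR = 101.0° gives NR at -45.300° from the x-axis; with |NR| = 17.3, R = (10.890, 8.4717). ∠NRA = 127.1° gives RA at -98.200° from the x-axis; with |RA| = 29.5, A = (6.6826, -20.727). RA is perpendicular to AU, so AU runs at 171.80°; with |AU| = 17.9, U = (-11.034, -18.174). AU is perpendicular to UV, so UV runs at 81.800°; with |UV| = 12.3, V = (-9.2801, -5.9994). Then |NV| = |V − N| = 27.938.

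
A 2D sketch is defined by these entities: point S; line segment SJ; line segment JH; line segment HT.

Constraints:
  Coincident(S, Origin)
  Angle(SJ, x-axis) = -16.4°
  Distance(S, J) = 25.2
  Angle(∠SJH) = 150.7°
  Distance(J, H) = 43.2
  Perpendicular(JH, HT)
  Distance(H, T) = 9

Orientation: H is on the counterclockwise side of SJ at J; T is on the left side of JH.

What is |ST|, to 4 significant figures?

65.26

S is at the origin; SJ runs at -16.4° with length 25.2, so J = 25.2·(cos -16.4°, sin -16.4°) = (24.17, -7.115). ∠SJH = 150.7°, so JH runs at -16.4° + (180° − 150.7°) = 12.90° from the x-axis; with |JH| = 43.2, H = J + 43.2·(cos 12.90°, sin 12.90°) = (66.28, 2.529). The perpendicularity gives HT at right angles to JH; with |HT| = 9.0 on the left of JH, T = H + 9.0·(-0.2233, 0.9748) = (64.28, 11.30). Then |ST| = |T − S| = 65.26.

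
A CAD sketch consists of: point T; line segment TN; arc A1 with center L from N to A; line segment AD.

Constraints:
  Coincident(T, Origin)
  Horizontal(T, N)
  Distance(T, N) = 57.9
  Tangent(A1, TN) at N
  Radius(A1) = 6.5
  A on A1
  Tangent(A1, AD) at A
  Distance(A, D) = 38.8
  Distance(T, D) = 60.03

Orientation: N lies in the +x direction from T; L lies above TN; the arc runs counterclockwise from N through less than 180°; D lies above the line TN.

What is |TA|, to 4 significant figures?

64.15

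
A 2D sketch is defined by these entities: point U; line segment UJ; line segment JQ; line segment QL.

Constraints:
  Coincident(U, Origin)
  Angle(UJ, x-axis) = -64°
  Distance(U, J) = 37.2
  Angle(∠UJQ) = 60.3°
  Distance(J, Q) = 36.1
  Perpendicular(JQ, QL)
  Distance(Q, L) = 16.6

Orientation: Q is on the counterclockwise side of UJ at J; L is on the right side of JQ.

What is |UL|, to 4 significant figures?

52.01

U is at the origin; UJ runs at -64.0° with length 37.2, so J = 37.2·(cos -64.0°, sin -64.0°) = (16.31, -33.44). ∠UJQ = 60.3°, so JQ runs at -64.0° + (180° − 60.3°) = 55.70° from the x-axis; with |JQ| = 36.1, Q = J + 36.1·(cos 55.70°, sin 55.70°) = (36.65, -3.613). JQ ⟂ QL; with |QL| = 16.6 on the right of JQ, L = Q + 16.6·(0.8261, -0.5635) = (50.36, -12.97). Then |UL| = |L − U| = 52.01.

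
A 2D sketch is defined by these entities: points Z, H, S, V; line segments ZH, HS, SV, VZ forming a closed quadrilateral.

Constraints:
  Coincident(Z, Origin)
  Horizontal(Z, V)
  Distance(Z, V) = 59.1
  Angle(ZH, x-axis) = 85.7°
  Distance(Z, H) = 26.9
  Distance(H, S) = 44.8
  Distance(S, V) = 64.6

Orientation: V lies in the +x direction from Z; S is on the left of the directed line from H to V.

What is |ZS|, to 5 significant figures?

67.739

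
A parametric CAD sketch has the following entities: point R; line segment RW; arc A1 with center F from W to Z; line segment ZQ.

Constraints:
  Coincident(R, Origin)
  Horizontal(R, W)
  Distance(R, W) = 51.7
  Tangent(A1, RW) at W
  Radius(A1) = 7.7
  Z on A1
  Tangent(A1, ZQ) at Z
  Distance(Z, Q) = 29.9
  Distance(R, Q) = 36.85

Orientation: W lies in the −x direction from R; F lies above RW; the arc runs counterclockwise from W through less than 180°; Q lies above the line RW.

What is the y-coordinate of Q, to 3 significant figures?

25.6

R is at the origin; RW is horizontal with |RW| = 51.7 and W on the −x side, so W = (-51.7, 0.00). Tangency of A1 to RW means the radius FW is perpendicular to RW, so F = W + (0, 7.7) = (-51.7, 7.70). Since FZ ⟂ ZQ (tangency), |FQ| = √(7.7² + 29.9²) = 30.9 regardless of where Z sits on A1. So Q lies on both circle(R, 36.85) and circle(F, 30.9); the above-RW intersection is Q = (-26.5, 25.6). Z is the foot of the tangent from Q: Z = (-45.8, 2.73).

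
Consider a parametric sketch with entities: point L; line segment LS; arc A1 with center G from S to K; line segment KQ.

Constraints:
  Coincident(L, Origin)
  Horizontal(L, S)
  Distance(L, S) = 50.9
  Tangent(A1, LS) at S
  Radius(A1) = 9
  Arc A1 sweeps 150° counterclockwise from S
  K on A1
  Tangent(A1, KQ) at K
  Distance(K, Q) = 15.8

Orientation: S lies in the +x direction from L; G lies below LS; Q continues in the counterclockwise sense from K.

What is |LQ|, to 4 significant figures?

64.96

L is at the origin; L and S share the same y with |LS| = 50.9 and S on the +x side, so S = (50.90, 0.000). Tangency of A1 to LS means the radius GS is perpendicular to LS, so G = S + (0, -9) = (50.90, -9.000). On A1, S sits at bearing 90° from G; a 150° counterclockwise sweep puts K at bearing 240°, so K = G + 9.0·(cos 240°, sin 240°) = (46.40, -16.79). A1 meets KQ tangentially, so GK is at right angles to KQ, so KQ runs along (−sin 240°, cos 240°); with |KQ| = 15.8, Q = (60.08, -24.69). Then |LQ| = |Q − L| = 64.96.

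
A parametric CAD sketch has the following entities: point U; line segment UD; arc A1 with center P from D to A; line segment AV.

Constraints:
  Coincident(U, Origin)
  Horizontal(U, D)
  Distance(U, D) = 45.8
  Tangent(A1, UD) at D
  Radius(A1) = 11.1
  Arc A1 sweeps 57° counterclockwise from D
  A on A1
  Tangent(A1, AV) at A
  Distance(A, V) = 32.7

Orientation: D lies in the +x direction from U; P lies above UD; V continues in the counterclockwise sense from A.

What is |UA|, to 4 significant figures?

55.34

U is at the origin; UD is horizontal with |UD| = 45.8 and D on the +x side, so D = (45.80, 0.000). A1 meets UD tangentially, so PD is at right angles to UD, so P = D + (0, 11.1) = (45.80, 11.10). On A1, D sits at bearing -90° from P; a 57° counterclockwise sweep puts A at bearing -33°, so A = P + 11.1·(cos -33°, sin -33°) = (55.11, 5.055). Then |UA| = |A − U| = 55.34.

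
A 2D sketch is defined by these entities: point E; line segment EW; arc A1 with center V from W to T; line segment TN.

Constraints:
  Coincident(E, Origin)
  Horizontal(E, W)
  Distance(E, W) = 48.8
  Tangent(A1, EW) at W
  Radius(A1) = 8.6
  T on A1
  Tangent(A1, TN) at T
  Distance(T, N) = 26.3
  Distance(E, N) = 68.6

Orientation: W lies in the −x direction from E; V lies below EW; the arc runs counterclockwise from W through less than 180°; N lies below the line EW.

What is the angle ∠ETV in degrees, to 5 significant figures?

12.521°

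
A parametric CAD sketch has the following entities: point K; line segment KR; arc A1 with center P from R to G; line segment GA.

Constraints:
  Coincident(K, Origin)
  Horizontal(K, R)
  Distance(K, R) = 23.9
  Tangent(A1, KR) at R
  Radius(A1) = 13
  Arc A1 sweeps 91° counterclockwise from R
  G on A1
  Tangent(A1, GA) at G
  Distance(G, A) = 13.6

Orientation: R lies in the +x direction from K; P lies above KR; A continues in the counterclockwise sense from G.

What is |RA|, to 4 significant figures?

29.71

K is at the origin; KR is horizontal with |KR| = 23.9 and R on the +x side, so R = (23.90, 0.000). A1 meets KR tangentially, so PR is at right angles to KR, so P = R + (0, 13) = (23.90, 13.00). On A1, R sits at bearing -90° from P; a 91° counterclockwise sweep puts G at bearing 1°, so G = P + 13.0·(cos 1°, sin 1°) = (36.90, 13.23). Tangency of A1 to GA means the radius PG is perpendicular to GA, so GA runs along (−sin 1°, cos 1°); with |GA| = 13.6, A = (36.66, 26.82). Then |RA| = |A − R| = 29.71.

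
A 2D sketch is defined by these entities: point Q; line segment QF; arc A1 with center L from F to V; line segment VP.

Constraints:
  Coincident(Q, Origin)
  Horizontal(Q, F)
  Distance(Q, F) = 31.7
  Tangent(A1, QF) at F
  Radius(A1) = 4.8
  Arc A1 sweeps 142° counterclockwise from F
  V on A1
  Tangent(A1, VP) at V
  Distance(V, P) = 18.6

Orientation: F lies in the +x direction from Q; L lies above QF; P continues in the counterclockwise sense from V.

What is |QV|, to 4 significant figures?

35.70

Q is at the origin; Q and F share the same y with |QF| = 31.7 and F on the +x side, so F = (31.70, 0.000). Tangency of A1 to QF means the radius LF is perpendicular to QF, so L = F + (0, 4.8) = (31.70, 4.800). On A1, F sits at bearing -90° from L; a 142° counterclockwise sweep puts V at bearing 52°, so V = L + 4.8·(cos 52°, sin 52°) = (34.66, 8.582). Then |QV| = |V − Q| = 35.70.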